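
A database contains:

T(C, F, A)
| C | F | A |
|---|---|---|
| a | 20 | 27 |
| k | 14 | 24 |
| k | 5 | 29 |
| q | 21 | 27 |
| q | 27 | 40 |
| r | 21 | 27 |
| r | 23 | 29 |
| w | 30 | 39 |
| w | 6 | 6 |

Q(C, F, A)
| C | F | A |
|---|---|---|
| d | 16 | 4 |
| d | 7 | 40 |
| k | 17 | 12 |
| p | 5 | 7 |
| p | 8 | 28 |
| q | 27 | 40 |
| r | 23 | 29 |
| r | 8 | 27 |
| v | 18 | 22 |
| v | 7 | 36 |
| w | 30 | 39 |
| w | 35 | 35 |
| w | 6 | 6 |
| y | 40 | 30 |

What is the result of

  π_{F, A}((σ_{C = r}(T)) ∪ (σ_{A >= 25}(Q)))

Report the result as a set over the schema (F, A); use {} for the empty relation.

σ[C = r]: keep tuples satisfying C = r → {(r, 21, 27), (r, 23, 29)}
σ[A >= 25]: keep tuples satisfying A >= 25 → {(d, 7, 40), (p, 8, 28), (q, 27, 40), (r, 23, 29), (r, 8, 27), (v, 7, 36), (w, 30, 39), (w, 35, 35), (y, 40, 30)}
Union: {(r, 21, 27), (r, 23, 29)} with {(d, 7, 40), (p, 8, 28), (q, 27, 40), (r, 23, 29), (r, 8, 27), (v, 7, 36), (w, 30, 39), (w, 35, 35), (y, 40, 30)} → {(d, 7, 40), (p, 8, 28), (q, 27, 40), (r, 21, 27), (r, 23, 29), (r, 8, 27), (v, 7, 36), (w, 30, 39), (w, 35, 35), (y, 40, 30)}
π_{F, A} gives {(21, 27), (23, 29), (27, 40), (30, 39), (35, 35), (40, 30), (7, 36), (7, 40), (8, 27), (8, 28)}.

{(21, 27), (23, 29), (27, 40), (30, 39), (35, 35), (40, 30), (7, 36), (7, 40), (8, 27), (8, 28)}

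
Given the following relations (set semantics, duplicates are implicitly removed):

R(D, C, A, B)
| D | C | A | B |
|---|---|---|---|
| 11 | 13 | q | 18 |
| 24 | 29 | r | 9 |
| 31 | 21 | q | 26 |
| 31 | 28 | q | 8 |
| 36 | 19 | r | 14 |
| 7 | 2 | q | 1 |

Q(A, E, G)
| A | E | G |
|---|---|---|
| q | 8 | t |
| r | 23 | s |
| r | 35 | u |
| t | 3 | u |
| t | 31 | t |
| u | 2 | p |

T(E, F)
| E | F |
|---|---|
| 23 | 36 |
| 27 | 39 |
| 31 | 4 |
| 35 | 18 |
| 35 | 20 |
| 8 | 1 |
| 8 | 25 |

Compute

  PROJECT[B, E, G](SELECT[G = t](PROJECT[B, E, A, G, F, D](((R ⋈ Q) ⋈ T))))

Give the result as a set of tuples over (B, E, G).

{(1, 8, t), (18, 8, t), (26, 8, t), (8, 8, t)}

Natural join on A: {(11, 13, q, 18, 8, t), (24, 29, r, 9, 23, s), (24, 29, r, 9, 35, u), (31, 21, q, 26, 8, t), (31, 28, q, 8, 8, t), (36, 19, r, 14, 23, s), (36, 19, r, 14, 35, u), (7, 2, q, 1, 8, t)}
Natural join on E: {(11, 13, q, 18, 8, t, 1), (11, 13, q, 18, 8, t, 25), (24, 29, r, 9, 23, s, 36), (24, 29, r, 9, 35, u, 18), (24, 29, r, 9, 35, u, 20), (31, 21, q, 26, 8, t, 1), (31, 21, q, 26, 8, t, 25), (31, 28, q, 8, 8, t, 1), (31, 28, q, 8, 8, t, 25), (36, 19, r, 14, 23, s, 36), (36, 19, r, 14, 35, u, 18), (36, 19, r, 14, 35, u, 20), (7, 2, q, 1, 8, t, 1), (7, 2, q, 1, 8, t, 25)}
Keep only column(s) B, E, A, G, F, D: {(1, 8, q, t, 1, 7), (1, 8, q, t, 25, 7), (14, 23, r, s, 36, 36), (14, 35, r, u, 18, 36), (14, 35, r, u, 20, 36), (18, 8, q, t, 1, 11), (18, 8, q, t, 25, 11), (26, 8, q, t, 1, 31), (26, 8, q, t, 25, 31), (8, 8, q, t, 1, 31), (8, 8, q, t, 25, 31), (9, 23, r, s, 36, 24), (9, 35, r, u, 18, 24), (9, 35, r, u, 20, 24)}
Apply σ_{G = t}; surviving tuples: {(1, 8, q, t, 1, 7), (1, 8, q, t, 25, 7), (18, 8, q, t, 1, 11), (18, 8, q, t, 25, 11), (26, 8, q, t, 1, 31), (26, 8, q, t, 25, 31), (8, 8, q, t, 1, 31), (8, 8, q, t, 25, 31)}
Keep only column(s) B, E, G (4 duplicate(s) eliminated): {(1, 8, t), (18, 8, t), (26, 8, t), (8, 8, t)}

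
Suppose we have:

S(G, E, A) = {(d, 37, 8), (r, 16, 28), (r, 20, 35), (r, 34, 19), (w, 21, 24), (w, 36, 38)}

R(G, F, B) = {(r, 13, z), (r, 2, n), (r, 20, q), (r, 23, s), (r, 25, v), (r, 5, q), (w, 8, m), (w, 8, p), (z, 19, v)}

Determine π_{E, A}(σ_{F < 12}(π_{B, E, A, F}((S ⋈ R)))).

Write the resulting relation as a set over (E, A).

{(16, 28), (20, 35), (21, 24), (34, 19), (36, 38)}

Joining S and R on G yields {(r, 16, 28, 13, z), (r, 16, 28, 2, n), (r, 16, 28, 20, q), (r, 16, 28, 23, s), (r, 16, 28, 25, v), (r, 16, 28, 5, q), (r, 20, 35, 13, z), (r, 20, 35, 2, n), (r, 20, 35, 20, q), (r, 20, 35, 23, s), (r, 20, 35, 25, v), (r, 20, 35, 5, q), (r, 34, 19, 13, z), (r, 34, 19, 2, n), (r, 34, 19, 20, q), (r, 34, 19, 23, s), (r, 34, 19, 25, v), (r, 34, 19, 5, q), (w, 21, 24, 8, m), (w, 21, 24, 8, p), (w, 36, 38, 8, m), (w, 36, 38, 8, p)}.
Projecting to B, E, A, F: {(m, 21, 24, 8), (m, 36, 38, 8), (n, 16, 28, 2), (n, 20, 35, 2), (n, 34, 19, 2), (p, 21, 24, 8), (p, 36, 38, 8), (q, 16, 28, 20), (q, 16, 28, 5), (q, 20, 35, 20), (q, 20, 35, 5), (q, 34, 19, 20), (q, 34, 19, 5), (s, 16, 28, 23), (s, 20, 35, 23), (s, 34, 19, 23), (v, 16, 28, 25), (v, 20, 35, 25), (v, 34, 19, 25), (z, 16, 28, 13), (z, 20, 35, 13), (z, 34, 19, 13)}
Selection F < 12: {(m, 21, 24, 8), (m, 36, 38, 8), (n, 16, 28, 2), (n, 20, 35, 2), (n, 34, 19, 2), (p, 21, 24, 8), (p, 36, 38, 8), (q, 16, 28, 5), (q, 20, 35, 5), (q, 34, 19, 5)}
Projecting to E, A (5 duplicate(s) eliminated): {(16, 28), (20, 35), (21, 24), (34, 19), (36, 38)}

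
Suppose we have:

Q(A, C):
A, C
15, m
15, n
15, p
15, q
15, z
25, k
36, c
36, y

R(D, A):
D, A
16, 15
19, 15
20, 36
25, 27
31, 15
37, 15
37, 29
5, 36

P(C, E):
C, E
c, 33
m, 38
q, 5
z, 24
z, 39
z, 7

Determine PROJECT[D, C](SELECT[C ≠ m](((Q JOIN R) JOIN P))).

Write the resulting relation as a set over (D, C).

Q ⋈ R (natural join on A): {(15, m, 16), (15, m, 19), (15, m, 31), (15, m, 37), (15, n, 16), (15, n, 19), (15, n, 31), (15, n, 37), (15, p, 16), (15, p, 19), (15, p, 31), (15, p, 37), (15, q, 16), (15, q, 19), (15, q, 31), (15, q, 37), (15, z, 16), (15, z, 19), (15, z, 31), (15, z, 37), (36, c, 20), (36, c, 5), (36, y, 20), (36, y, 5)}
(Q JOIN R) ⋈ P (natural join on C): {(15, m, 16, 38), (15, m, 19, 38), (15, m, 31, 38), (15, m, 37, 38), (15, q, 16, 5), (15, q, 19, 5), (15, q, 31, 5), (15, q, 37, 5), (15, z, 16, 24), (15, z, 16, 39), (15, z, 16, 7), (15, z, 19, 24), (15, z, 19, 39), (15, z, 19, 7), (15, z, 31, 24), (15, z, 31, 39), (15, z, 31, 7), (15, z, 37, 24), (15, z, 37, 39), (15, z, 37, 7), (36, c, 20, 33), (36, c, 5, 33)}
Apply σ_{C ≠ m}; surviving tuples: {(15, q, 16, 5), (15, q, 19, 5), (15, q, 31, 5), (15, q, 37, 5), (15, z, 16, 24), (15, z, 16, 39), (15, z, 16, 7), (15, z, 19, 24), (15, z, 19, 39), (15, z, 19, 7), (15, z, 31, 24), (15, z, 31, 39), (15, z, 31, 7), (15, z, 37, 24), (15, z, 37, 39), (15, z, 37, 7), (36, c, 20, 33), (36, c, 5, 33)}
π[D, C]: project onto (D, C) (8 duplicate(s) eliminated) → {(16, q), (16, z), (19, q), (19, z), (20, c), (31, q), (31, z), (37, q), (37, z), (5, c)}

{(16, q), (16, z), (19, q), (19, z), (20, c), (31, q), (31, z), (37, q), (37, z), (5, c)}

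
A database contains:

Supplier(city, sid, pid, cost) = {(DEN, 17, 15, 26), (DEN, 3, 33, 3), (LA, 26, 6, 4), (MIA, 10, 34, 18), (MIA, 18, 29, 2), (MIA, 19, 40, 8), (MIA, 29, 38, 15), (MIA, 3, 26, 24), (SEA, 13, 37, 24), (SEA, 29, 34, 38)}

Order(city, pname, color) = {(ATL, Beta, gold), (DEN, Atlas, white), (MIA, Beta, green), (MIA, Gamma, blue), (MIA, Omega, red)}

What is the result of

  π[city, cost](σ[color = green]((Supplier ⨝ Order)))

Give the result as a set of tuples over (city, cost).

Natural join on city: {(DEN, 17, 15, 26, Atlas, white), (DEN, 3, 33, 3, Atlas, white), (MIA, 10, 34, 18, Beta, green), (MIA, 10, 34, 18, Gamma, blue), (MIA, 10, 34, 18, Omega, red), (MIA, 18, 29, 2, Beta, green), (MIA, 18, 29, 2, Gamma, blue), (MIA, 18, 29, 2, Omega, red), (MIA, 19, 40, 8, Beta, green), (MIA, 19, 40, 8, Gamma, blue), (MIA, 19, 40, 8, Omega, red), (MIA, 29, 38, 15, Beta, green), (MIA, 29, 38, 15, Gamma, blue), (MIA, 29, 38, 15, Omega, red), (MIA, 3, 26, 24, Beta, green), (MIA, 3, 26, 24, Gamma, blue), (MIA, 3, 26, 24, Omega, red)}
σ[color = green]: keep tuples satisfying color = green → {(MIA, 10, 34, 18, Beta, green), (MIA, 18, 29, 2, Beta, green), (MIA, 19, 40, 8, Beta, green), (MIA, 29, 38, 15, Beta, green), (MIA, 3, 26, 24, Beta, green)}
π_{city, cost} gives {(MIA, 15), (MIA, 18), (MIA, 2), (MIA, 24), (MIA, 8)}.

{(MIA, 15), (MIA, 18), (MIA, 2), (MIA, 24), (MIA, 8)}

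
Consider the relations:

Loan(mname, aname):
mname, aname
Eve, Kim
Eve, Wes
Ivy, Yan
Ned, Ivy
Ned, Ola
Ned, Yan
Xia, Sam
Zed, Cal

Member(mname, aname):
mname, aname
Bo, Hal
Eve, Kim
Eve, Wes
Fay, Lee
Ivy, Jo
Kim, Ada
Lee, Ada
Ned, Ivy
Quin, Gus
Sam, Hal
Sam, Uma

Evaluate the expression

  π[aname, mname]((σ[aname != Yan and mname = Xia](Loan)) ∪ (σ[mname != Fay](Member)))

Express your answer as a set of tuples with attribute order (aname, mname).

Selection aname != Yan and mname = Xia: {(Xia, Sam)}
Selection mname != Fay: {(Bo, Hal), (Eve, Kim), (Eve, Wes), (Ivy, Jo), (Kim, Ada), (Lee, Ada), (Ned, Ivy), (Quin, Gus), (Sam, Hal), (Sam, Uma)}
Union: {(Xia, Sam)} with {(Bo, Hal), (Eve, Kim), (Eve, Wes), (Ivy, Jo), (Kim, Ada), (Lee, Ada), (Ned, Ivy), (Quin, Gus), (Sam, Hal), (Sam, Uma)} → {(Bo, Hal), (Eve, Kim), (Eve, Wes), (Ivy, Jo), (Kim, Ada), (Lee, Ada), (Ned, Ivy), (Quin, Gus), (Sam, Hal), (Sam, Uma), (Xia, Sam)}
π_{aname, mname} gives {(Ada, Kim), (Ada, Lee), (Gus, Quin), (Hal, Bo), (Hal, Sam), (Ivy, Ned), (Jo, Ivy), (Kim, Eve), (Sam, Xia), (Uma, Sam), (Wes, Eve)}.

{(Ada, Kim), (Ada, Lee), (Gus, Quin), (Hal, Bo), (Hal, Sam), (Ivy, Ned), (Jo, Ivy), (Kim, Eve), (Sam, Xia), (Uma, Sam), (Wes, Eve)}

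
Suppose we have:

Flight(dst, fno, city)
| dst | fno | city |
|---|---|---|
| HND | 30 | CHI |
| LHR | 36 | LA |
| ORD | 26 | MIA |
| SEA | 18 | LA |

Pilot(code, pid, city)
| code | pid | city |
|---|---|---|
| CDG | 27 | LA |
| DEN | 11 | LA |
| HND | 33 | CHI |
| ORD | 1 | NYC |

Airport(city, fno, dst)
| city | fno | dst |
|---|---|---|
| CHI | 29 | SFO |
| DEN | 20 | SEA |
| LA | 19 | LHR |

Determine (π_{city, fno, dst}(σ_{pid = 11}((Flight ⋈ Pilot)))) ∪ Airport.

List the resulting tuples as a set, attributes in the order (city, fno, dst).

Joining Flight and Pilot on city yields {(HND, 30, CHI, HND, 33), (LHR, 36, LA, CDG, 27), (LHR, 36, LA, DEN, 11), (SEA, 18, LA, CDG, 27), (SEA, 18, LA, DEN, 11)}.
Apply σ_{pid = 11}; surviving tuples: {(LHR, 36, LA, DEN, 11), (SEA, 18, LA, DEN, 11)}
Projecting to city, fno, dst: {(LA, 18, SEA), (LA, 36, LHR)}
Union: {(LA, 18, SEA), (LA, 36, LHR)} with {(CHI, 29, SFO), (DEN, 20, SEA), (LA, 19, LHR)} → {(CHI, 29, SFO), (DEN, 20, SEA), (LA, 18, SEA), (LA, 19, LHR), (LA, 36, LHR)}

{(CHI, 29, SFO), (DEN, 20, SEA), (LA, 18, SEA), (LA, 19, LHR), (LA, 36, LHR)}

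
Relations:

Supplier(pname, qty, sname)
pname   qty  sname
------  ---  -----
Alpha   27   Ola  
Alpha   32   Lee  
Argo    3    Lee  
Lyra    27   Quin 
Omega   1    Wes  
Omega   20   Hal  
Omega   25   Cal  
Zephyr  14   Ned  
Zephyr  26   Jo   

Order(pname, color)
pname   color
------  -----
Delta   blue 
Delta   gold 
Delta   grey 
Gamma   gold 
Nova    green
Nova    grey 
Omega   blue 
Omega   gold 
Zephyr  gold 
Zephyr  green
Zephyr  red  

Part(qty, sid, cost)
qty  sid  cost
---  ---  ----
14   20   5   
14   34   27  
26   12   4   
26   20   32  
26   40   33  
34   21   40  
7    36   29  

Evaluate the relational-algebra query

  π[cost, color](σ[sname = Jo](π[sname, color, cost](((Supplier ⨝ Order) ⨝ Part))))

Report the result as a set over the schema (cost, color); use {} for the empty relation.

{(32, gold), (32, green), (32, red), (33, gold), (33, green), (33, red), (4, gold), (4, green), (4, red)}

Joining Supplier and Order on pname yields {(Omega, 1, Wes, blue), (Omega, 1, Wes, gold), (Omega, 20, Hal, blue), (Omega, 20, Hal, gold), (Omega, 25, Cal, blue), (Omega, 25, Cal, gold), (Zephyr, 14, Ned, gold), (Zephyr, 14, Ned, green), (Zephyr, 14, Ned, red), (Zephyr, 26, Jo, gold), (Zephyr, 26, Jo, green), (Zephyr, 26, Jo, red)}.
Joining (Supplier ⨝ Order) and Part on qty yields {(Zephyr, 14, Ned, gold, 20, 5), (Zephyr, 14, Ned, gold, 34, 27), (Zephyr, 14, Ned, green, 20, 5), (Zephyr, 14, Ned, green, 34, 27), (Zephyr, 14, Ned, red, 20, 5), (Zephyr, 14, Ned, red, 34, 27), (Zephyr, 26, Jo, gold, 12, 4), (Zephyr, 26, Jo, gold, 20, 32), (Zephyr, 26, Jo, gold, 40, 33), (Zephyr, 26, Jo, green, 12, 4), (Zephyr, 26, Jo, green, 20, 32), (Zephyr, 26, Jo, green, 40, 33), (Zephyr, 26, Jo, red, 12, 4), (Zephyr, 26, Jo, red, 20, 32), (Zephyr, 26, Jo, red, 40, 33)}.
Keep only column(s) sname, color, cost: {(Jo, gold, 32), (Jo, gold, 33), (Jo, gold, 4), (Jo, green, 32), (Jo, green, 33), (Jo, green, 4), (Jo, red, 32), (Jo, red, 33), (Jo, red, 4), (Ned, gold, 27), (Ned, gold, 5), (Ned, green, 27), (Ned, green, 5), (Ned, red, 27), (Ned, red, 5)}
Selection sname = Jo: {(Jo, gold, 32), (Jo, gold, 33), (Jo, gold, 4), (Jo, green, 32), (Jo, green, 33), (Jo, green, 4), (Jo, red, 32), (Jo, red, 33), (Jo, red, 4)}
Keep only column(s) cost, color: {(32, gold), (32, green), (32, red), (33, gold), (33, green), (33, red), (4, gold), (4, green), (4, red)}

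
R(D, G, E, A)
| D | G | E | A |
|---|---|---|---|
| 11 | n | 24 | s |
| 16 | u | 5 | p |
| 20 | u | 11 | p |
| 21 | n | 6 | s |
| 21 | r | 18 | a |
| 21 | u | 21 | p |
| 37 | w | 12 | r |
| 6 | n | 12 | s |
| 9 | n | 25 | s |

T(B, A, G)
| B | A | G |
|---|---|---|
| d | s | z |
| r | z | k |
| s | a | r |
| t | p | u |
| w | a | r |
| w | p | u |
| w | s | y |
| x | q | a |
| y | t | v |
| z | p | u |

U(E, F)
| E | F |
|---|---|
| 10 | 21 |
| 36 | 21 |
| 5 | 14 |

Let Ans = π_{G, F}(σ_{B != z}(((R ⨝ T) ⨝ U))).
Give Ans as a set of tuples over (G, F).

Joining R and T on G, A yields {(16, u, 5, p, t), (16, u, 5, p, w), (16, u, 5, p, z), (20, u, 11, p, t), (20, u, 11, p, w), (20, u, 11, p, z), (21, r, 18, a, s), (21, r, 18, a, w), (21, u, 21, p, t), (21, u, 21, p, w), (21, u, 21, p, z)}.
Joining (R ⨝ T) and U on E yields {(16, u, 5, p, t, 14), (16, u, 5, p, w, 14), (16, u, 5, p, z, 14)}.
σ[B != z]: keep tuples satisfying B != z → {(16, u, 5, p, t, 14), (16, u, 5, p, w, 14)}
Projecting to G, F (1 duplicate(s) eliminated): {(u, 14)}

{(u, 14)}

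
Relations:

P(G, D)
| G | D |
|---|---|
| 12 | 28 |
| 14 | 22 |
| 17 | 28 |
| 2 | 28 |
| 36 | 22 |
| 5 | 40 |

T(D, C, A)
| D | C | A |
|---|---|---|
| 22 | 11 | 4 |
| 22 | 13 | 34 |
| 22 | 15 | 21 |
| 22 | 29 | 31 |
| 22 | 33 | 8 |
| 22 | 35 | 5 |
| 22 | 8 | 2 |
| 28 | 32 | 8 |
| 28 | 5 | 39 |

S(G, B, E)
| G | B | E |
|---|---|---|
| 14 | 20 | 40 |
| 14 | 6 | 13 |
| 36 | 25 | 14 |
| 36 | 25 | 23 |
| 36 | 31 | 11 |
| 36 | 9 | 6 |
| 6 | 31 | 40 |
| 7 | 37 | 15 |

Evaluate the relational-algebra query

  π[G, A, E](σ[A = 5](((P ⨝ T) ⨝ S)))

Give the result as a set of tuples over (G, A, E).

{(14, 5, 13), (14, 5, 40), (36, 5, 11), (36, 5, 14), (36, 5, 23), (36, 5, 6)}

Joining P and T on D yields {(12, 28, 32, 8), (12, 28, 5, 39), (14, 22, 11, 4), (14, 22, 13, 34), (14, 22, 15, 21), (14, 22, 29, 31), (14, 22, 33, 8), (14, 22, 35, 5), (14, 22, 8, 2), (17, 28, 32, 8), (17, 28, 5, 39), (2, 28, 32, 8), (2, 28, 5, 39), (36, 22, 11, 4), (36, 22, 13, 34), (36, 22, 15, 21), (36, 22, 29, 31), (36, 22, 33, 8), (36, 22, 35, 5), (36, 22, 8, 2)}.
Joining (P ⨝ T) and S on G yields {(14, 22, 11, 4, 20, 40), (14, 22, 11, 4, 6, 13), (14, 22, 13, 34, 20, 40), (14, 22, 13, 34, 6, 13), (14, 22, 15, 21, 20, 40), (14, 22, 15, 21, 6, 13), (14, 22, 29, 31, 20, 40), (14, 22, 29, 31, 6, 13), (14, 22, 33, 8, 20, 40), (14, 22, 33, 8, 6, 13), (14, 22, 35, 5, 20, 40), (14, 22, 35, 5, 6, 13), (14, 22, 8, 2, 20, 40), (14, 22, 8, 2, 6, 13), (36, 22, 11, 4, 25, 14), (36, 22, 11, 4, 25, 23), (36, 22, 11, 4, 31, 11), (36, 22, 11, 4, 9, 6), (36, 22, 13, 34, 25, 14), (36, 22, 13, 34, 25, 23), (36, 22, 13, 34, 31, 11), (36, 22, 13, 34, 9, 6), (36, 22, 15, 21, 25, 14), (36, 22, 15, 21, 25, 23), (36, 22, 15, 21, 31, 11), (36, 22, 15, 21, 9, 6), (36, 22, 29, 31, 25, 14), (36, 22, 29, 31, 25, 23), (36, 22, 29, 31, 31, 11), (36, 22, 29, 31, 9, 6), (36, 22, 33, 8, 25, 14), (36, 22, 33, 8, 25, 23), (36, 22, 33, 8, 31, 11), (36, 22, 33, 8, 9, 6), (36, 22, 35, 5, 25, 14), (36, 22, 35, 5, 25, 23), (36, 22, 35, 5, 31, 11), (36, 22, 35, 5, 9, 6), (36, 22, 8, 2, 25, 14), (36, 22, 8, 2, 25, 23), (36, 22, 8, 2, 31, 11), (36, 22, 8, 2, 9, 6)}.
Selection A = 5: {(14, 22, 35, 5, 20, 40), (14, 22, 35, 5, 6, 13), (36, 22, 35, 5, 25, 14), (36, 22, 35, 5, 25, 23), (36, 22, 35, 5, 31, 11), (36, 22, 35, 5, 9, 6)}
π_{G, A, E} gives {(14, 5, 13), (14, 5, 40), (36, 5, 11), (36, 5, 14), (36, 5, 23), (36, 5, 6)}.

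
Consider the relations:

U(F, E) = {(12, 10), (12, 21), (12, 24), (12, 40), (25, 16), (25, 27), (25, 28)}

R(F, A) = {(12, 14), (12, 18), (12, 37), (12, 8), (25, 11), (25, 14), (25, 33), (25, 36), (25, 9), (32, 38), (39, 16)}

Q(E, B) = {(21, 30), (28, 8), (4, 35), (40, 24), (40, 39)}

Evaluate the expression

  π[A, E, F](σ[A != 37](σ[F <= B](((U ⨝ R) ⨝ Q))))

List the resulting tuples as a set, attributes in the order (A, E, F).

{(14, 21, 12), (14, 40, 12), (18, 21, 12), (18, 40, 12), (8, 21, 12), (8, 40, 12)}

Joining U and R on F yields {(12, 10, 14), (12, 10, 18), (12, 10, 37), (12, 10, 8), (12, 21, 14), (12, 21, 18), (12, 21, 37), (12, 21, 8), (12, 24, 14), (12, 24, 18), (12, 24, 37), (12, 24, 8), (12, 40, 14), (12, 40, 18), (12, 40, 37), (12, 40, 8), (25, 16, 11), (25, 16, 14), (25, 16, 33), (25, 16, 36), (25, 16, 9), (25, 27, 11), (25, 27, 14), (25, 27, 33), (25, 27, 36), (25, 27, 9), (25, 28, 11), (25, 28, 14), (25, 28, 33), (25, 28, 36), (25, 28, 9)}.
Joining (U ⨝ R) and Q on E yields {(12, 21, 14, 30), (12, 21, 18, 30), (12, 21, 37, 30), (12, 21, 8, 30), (12, 40, 14, 24), (12, 40, 14, 39), (12, 40, 18, 24), (12, 40, 18, 39), (12, 40, 37, 24), (12, 40, 37, 39), (12, 40, 8, 24), (12, 40, 8, 39), (25, 28, 11, 8), (25, 28, 14, 8), (25, 28, 33, 8), (25, 28, 36, 8), (25, 28, 9, 8)}.
Filtering on F <= B leaves {(12, 21, 14, 30), (12, 21, 18, 30), (12, 21, 37, 30), (12, 21, 8, 30), (12, 40, 14, 24), (12, 40, 14, 39), (12, 40, 18, 24), (12, 40, 18, 39), (12, 40, 37, 24), (12, 40, 37, 39), (12, 40, 8, 24), (12, 40, 8, 39)}.
Filtering on A != 37 leaves {(12, 21, 14, 30), (12, 21, 18, 30), (12, 21, 8, 30), (12, 40, 14, 24), (12, 40, 14, 39), (12, 40, 18, 24), (12, 40, 18, 39), (12, 40, 8, 24), (12, 40, 8, 39)}.
Keep only column(s) A, E, F (3 duplicate(s) eliminated): {(14, 21, 12), (14, 40, 12), (18, 21, 12), (18, 40, 12), (8, 21, 12), (8, 40, 12)}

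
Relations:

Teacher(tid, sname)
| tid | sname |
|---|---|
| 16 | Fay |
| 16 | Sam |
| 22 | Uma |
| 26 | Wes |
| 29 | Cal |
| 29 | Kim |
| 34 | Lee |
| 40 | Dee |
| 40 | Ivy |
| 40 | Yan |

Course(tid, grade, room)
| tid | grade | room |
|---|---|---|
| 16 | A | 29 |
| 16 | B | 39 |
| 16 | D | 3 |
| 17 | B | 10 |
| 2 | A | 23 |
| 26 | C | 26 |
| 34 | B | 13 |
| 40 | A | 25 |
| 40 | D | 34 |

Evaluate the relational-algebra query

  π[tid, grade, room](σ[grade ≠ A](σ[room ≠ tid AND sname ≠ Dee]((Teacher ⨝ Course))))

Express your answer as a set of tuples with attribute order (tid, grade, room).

Natural join on tid: {(16, Fay, A, 29), (16, Fay, B, 39), (16, Fay, D, 3), (16, Sam, A, 29), (16, Sam, B, 39), (16, Sam, D, 3), (26, Wes, C, 26), (34, Lee, B, 13), (40, Dee, A, 25), (40, Dee, D, 34), (40, Ivy, A, 25), (40, Ivy, D, 34), (40, Yan, A, 25), (40, Yan, D, 34)}
Selection room ≠ tid AND sname ≠ Dee: {(16, Fay, A, 29), (16, Fay, B, 39), (16, Fay, D, 3), (16, Sam, A, 29), (16, Sam, B, 39), (16, Sam, D, 3), (34, Lee, B, 13), (40, Ivy, A, 25), (40, Ivy, D, 34), (40, Yan, A, 25), (40, Yan, D, 34)}
Selection grade ≠ A: {(16, Fay, B, 39), (16, Fay, D, 3), (16, Sam, B, 39), (16, Sam, D, 3), (34, Lee, B, 13), (40, Ivy, D, 34), (40, Yan, D, 34)}
Projecting to tid, grade, room (3 duplicate(s) eliminated): {(16, B, 39), (16, D, 3), (34, B, 13), (40, D, 34)}

{(16, B, 39), (16, D, 3), (34, B, 13), (40, D, 34)}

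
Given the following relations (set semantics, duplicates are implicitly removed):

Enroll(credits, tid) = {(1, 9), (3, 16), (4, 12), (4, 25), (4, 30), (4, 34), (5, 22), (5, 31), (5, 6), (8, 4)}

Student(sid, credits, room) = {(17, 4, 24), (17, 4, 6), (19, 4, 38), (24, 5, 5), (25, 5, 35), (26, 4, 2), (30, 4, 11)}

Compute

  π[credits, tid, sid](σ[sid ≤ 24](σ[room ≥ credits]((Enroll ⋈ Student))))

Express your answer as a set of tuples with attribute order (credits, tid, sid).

{(4, 12, 17), (4, 12, 19), (4, 25, 17), (4, 25, 19), (4, 30, 17), (4, 30, 19), (4, 34, 17), (4, 34, 19), (5, 22, 24), (5, 31, 24), (5, 6, 24)}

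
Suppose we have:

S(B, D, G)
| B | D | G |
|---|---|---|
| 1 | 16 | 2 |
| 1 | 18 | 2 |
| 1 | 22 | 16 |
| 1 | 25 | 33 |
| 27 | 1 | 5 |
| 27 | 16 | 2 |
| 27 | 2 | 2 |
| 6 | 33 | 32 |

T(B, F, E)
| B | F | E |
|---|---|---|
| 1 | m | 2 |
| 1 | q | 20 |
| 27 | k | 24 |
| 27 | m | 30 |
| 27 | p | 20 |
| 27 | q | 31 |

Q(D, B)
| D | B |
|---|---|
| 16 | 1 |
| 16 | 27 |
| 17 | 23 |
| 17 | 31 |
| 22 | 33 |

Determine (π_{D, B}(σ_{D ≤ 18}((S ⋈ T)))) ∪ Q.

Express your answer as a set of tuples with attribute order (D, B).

{(1, 27), (16, 1), (16, 27), (17, 23), (17, 31), (18, 1), (2, 27), (22, 33)}

S ⋈ T (natural join on B): {(1, 16, 2, m, 2), (1, 16, 2, q, 20), (1, 18, 2, m, 2), (1, 18, 2, q, 20), (1, 22, 16, m, 2), (1, 22, 16, q, 20), (1, 25, 33, m, 2), (1, 25, 33, q, 20), (27, 1, 5, k, 24), (27, 1, 5, m, 30), (27, 1, 5, p, 20), (27, 1, 5, q, 31), (27, 16, 2, k, 24), (27, 16, 2, m, 30), (27, 16, 2, p, 20), (27, 16, 2, q, 31), (27, 2, 2, k, 24), (27, 2, 2, m, 30), (27, 2, 2, p, 20), (27, 2, 2, q, 31)}
Selection D ≤ 18: {(1, 16, 2, m, 2), (1, 16, 2, q, 20), (1, 18, 2, m, 2), (1, 18, 2, q, 20), (27, 1, 5, k, 24), (27, 1, 5, m, 30), (27, 1, 5, p, 20), (27, 1, 5, q, 31), (27, 16, 2, k, 24), (27, 16, 2, m, 30), (27, 16, 2, p, 20), (27, 16, 2, q, 31), (27, 2, 2, k, 24), (27, 2, 2, m, 30), (27, 2, 2, p, 20), (27, 2, 2, q, 31)}
π_{D, B} gives {(1, 27), (16, 1), (16, 27), (18, 1), (2, 27)} (11 duplicate(s) eliminated).
Taking the union: {(1, 27), (16, 1), (16, 27), (17, 23), (17, 31), (18, 1), (2, 27), (22, 33)}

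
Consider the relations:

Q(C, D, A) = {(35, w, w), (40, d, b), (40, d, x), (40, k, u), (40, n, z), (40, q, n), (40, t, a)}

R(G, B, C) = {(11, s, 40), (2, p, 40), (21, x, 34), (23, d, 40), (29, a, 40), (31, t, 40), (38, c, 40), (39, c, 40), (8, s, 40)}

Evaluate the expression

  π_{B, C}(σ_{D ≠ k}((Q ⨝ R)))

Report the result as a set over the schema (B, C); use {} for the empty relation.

Q ⋈ R (natural join on C): {(40, d, b, 11, s), (40, d, b, 2, p), (40, d, b, 23, d), (40, d, b, 29, a), (40, d, b, 31, t), (40, d, b, 38, c), (40, d, b, 39, c), (40, d, b, 8, s), (40, d, x, 11, s), (40, d, x, 2, p), (40, d, x, 23, d), (40, d, x, 29, a), (40, d, x, 31, t), (40, d, x, 38, c), (40, d, x, 39, c), (40, d, x, 8, s), (40, k, u, 11, s), (40, k, u, 2, p), (40, k, u, 23, d), (40, k, u, 29, a), (40, k, u, 31, t), (40, k, u, 38, c), (40, k, u, 39, c), (40, k, u, 8, s), (40, n, z, 11, s), (40, n, z, 2, p), (40, n, z, 23, d), (40, n, z, 29, a), (40, n, z, 31, t), (40, n, z, 38, c), (40, n, z, 39, c), (40, n, z, 8, s), (40, q, n, 11, s), (40, q, n, 2, p), (40, q, n, 23, d), (40, q, n, 29, a), (40, q, n, 31, t), (40, q, n, 38, c), (40, q, n, 39, c), (40, q, n, 8, s), (40, t, a, 11, s), (40, t, a, 2, p), (40, t, a, 23, d), (40, t, a, 29, a), (40, t, a, 31, t), (40, t, a, 38, c), (40, t, a, 39, c), (40, t, a, 8, s)}
Filtering on D ≠ k leaves {(40, d, b, 11, s), (40, d, b, 2, p), (40, d, b, 23, d), (40, d, b, 29, a), (40, d, b, 31, t), (40, d, b, 38, c), (40, d, b, 39, c), (40, d, b, 8, s), (40, d, x, 11, s), (40, d, x, 2, p), (40, d, x, 23, d), (40, d, x, 29, a), (40, d, x, 31, t), (40, d, x, 38, c), (40, d, x, 39, c), (40, d, x, 8, s), (40, n, z, 11, s), (40, n, z, 2, p), (40, n, z, 23, d), (40, n, z, 29, a), (40, n, z, 31, t), (40, n, z, 38, c), (40, n, z, 39, c), (40, n, z, 8, s), (40, q, n, 11, s), (40, q, n, 2, p), (40, q, n, 23, d), (40, q, n, 29, a), (40, q, n, 31, t), (40, q, n, 38, c), (40, q, n, 39, c), (40, q, n, 8, s), (40, t, a, 11, s), (40, t, a, 2, p), (40, t, a, 23, d), (40, t, a, 29, a), (40, t, a, 31, t), (40, t, a, 38, c), (40, t, a, 39, c), (40, t, a, 8, s)}.
π[B, C]: project onto (B, C) (34 duplicate(s) eliminated) → {(a, 40), (c, 40), (d, 40), (p, 40), (s, 40), (t, 40)}

{(a, 40), (c, 40), (d, 40), (p, 40), (s, 40), (t, 40)}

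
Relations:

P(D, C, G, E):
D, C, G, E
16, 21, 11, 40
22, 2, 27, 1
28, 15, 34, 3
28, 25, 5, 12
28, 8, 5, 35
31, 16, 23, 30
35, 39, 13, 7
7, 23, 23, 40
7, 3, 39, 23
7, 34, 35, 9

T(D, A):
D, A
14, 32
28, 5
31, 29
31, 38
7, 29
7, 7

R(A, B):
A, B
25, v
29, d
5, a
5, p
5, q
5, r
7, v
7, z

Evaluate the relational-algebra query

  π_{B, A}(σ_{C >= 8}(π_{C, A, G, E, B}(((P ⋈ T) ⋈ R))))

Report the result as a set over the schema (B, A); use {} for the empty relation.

P ⋈ T (natural join on D): {(28, 15, 34, 3, 5), (28, 25, 5, 12, 5), (28, 8, 5, 35, 5), (31, 16, 23, 30, 29), (31, 16, 23, 30, 38), (7, 23, 23, 40, 29), (7, 23, 23, 40, 7), (7, 3, 39, 23, 29), (7, 3, 39, 23, 7), (7, 34, 35, 9, 29), (7, 34, 35, 9, 7)}
(P ⋈ T) ⋈ R (natural join on A): {(28, 15, 34, 3, 5, a), (28, 15, 34, 3, 5, p), (28, 15, 34, 3, 5, q), (28, 15, 34, 3, 5, r), (28, 25, 5, 12, 5, a), (28, 25, 5, 12, 5, p), (28, 25, 5, 12, 5, q), (28, 25, 5, 12, 5, r), (28, 8, 5, 35, 5, a), (28, 8, 5, 35, 5, p), (28, 8, 5, 35, 5, q), (28, 8, 5, 35, 5, r), (31, 16, 23, 30, 29, d), (7, 23, 23, 40, 29, d), (7, 23, 23, 40, 7, v), (7, 23, 23, 40, 7, z), (7, 3, 39, 23, 29, d), (7, 3, 39, 23, 7, v), (7, 3, 39, 23, 7, z), (7, 34, 35, 9, 29, d), (7, 34, 35, 9, 7, v), (7, 34, 35, 9, 7, z)}
π[C, A, G, E, B]: project onto (C, A, G, E, B) → {(15, 5, 34, 3, a), (15, 5, 34, 3, p), (15, 5, 34, 3, q), (15, 5, 34, 3, r), (16, 29, 23, 30, d), (23, 29, 23, 40, d), (23, 7, 23, 40, v), (23, 7, 23, 40, z), (25, 5, 5, 12, a), (25, 5, 5, 12, p), (25, 5, 5, 12, q), (25, 5, 5, 12, r), (3, 29, 39, 23, d), (3, 7, 39, 23, v), (3, 7, 39, 23, z), (34, 29, 35, 9, d), (34, 7, 35, 9, v), (34, 7, 35, 9, z), (8, 5, 5, 35, a), (8, 5, 5, 35, p), (8, 5, 5, 35, q), (8, 5, 5, 35, r)}
Selection C >= 8: {(15, 5, 34, 3, a), (15, 5, 34, 3, p), (15, 5, 34, 3, q), (15, 5, 34, 3, r), (16, 29, 23, 30, d), (23, 29, 23, 40, d), (23, 7, 23, 40, v), (23, 7, 23, 40, z), (25, 5, 5, 12, a), (25, 5, 5, 12, p), (25, 5, 5, 12, q), (25, 5, 5, 12, r), (34, 29, 35, 9, d), (34, 7, 35, 9, v), (34, 7, 35, 9, z), (8, 5, 5, 35, a), (8, 5, 5, 35, p), (8, 5, 5, 35, q), (8, 5, 5, 35, r)}
π[B, A]: project onto (B, A) (12 duplicate(s) eliminated) → {(a, 5), (d, 29), (p, 5), (q, 5), (r, 5), (v, 7), (z, 7)}

{(a, 5), (d, 29), (p, 5), (q, 5), (r, 5), (v, 7), (z, 7)}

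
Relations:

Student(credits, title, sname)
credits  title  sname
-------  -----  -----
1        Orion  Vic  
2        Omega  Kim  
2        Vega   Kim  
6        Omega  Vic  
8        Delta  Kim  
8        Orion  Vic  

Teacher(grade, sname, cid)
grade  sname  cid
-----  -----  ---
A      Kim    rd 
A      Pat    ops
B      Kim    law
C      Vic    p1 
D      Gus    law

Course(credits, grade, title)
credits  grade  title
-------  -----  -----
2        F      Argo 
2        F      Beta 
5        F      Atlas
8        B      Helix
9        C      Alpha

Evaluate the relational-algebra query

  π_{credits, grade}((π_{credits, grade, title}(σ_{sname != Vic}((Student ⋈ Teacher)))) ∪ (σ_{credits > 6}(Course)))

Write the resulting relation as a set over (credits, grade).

{(2, A), (2, B), (8, A), (8, B), (9, C)}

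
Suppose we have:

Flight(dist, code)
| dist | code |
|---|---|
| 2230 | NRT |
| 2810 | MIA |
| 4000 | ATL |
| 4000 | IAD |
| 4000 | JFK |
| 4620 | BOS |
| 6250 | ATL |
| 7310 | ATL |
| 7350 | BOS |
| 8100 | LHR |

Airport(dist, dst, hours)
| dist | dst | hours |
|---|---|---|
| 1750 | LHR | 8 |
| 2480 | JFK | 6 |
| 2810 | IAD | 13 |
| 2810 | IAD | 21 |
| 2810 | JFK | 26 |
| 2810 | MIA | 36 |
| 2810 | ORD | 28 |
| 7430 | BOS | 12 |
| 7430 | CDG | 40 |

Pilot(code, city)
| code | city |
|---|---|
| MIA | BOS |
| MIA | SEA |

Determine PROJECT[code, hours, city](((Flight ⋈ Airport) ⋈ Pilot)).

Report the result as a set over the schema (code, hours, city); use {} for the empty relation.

{(MIA, 13, BOS), (MIA, 13, SEA), (MIA, 21, BOS), (MIA, 21, SEA), (MIA, 26, BOS), (MIA, 26, SEA), (MIA, 28, BOS), (MIA, 28, SEA), (MIA, 36, BOS), (MIA, 36, SEA)}

Natural join on dist: {(2810, MIA, IAD, 13), (2810, MIA, IAD, 21), (2810, MIA, JFK, 26), (2810, MIA, MIA, 36), (2810, MIA, ORD, 28)}
Natural join on code: {(2810, MIA, IAD, 13, BOS), (2810, MIA, IAD, 13, SEA), (2810, MIA, IAD, 21, BOS), (2810, MIA, IAD, 21, SEA), (2810, MIA, JFK, 26, BOS), (2810, MIA, JFK, 26, SEA), (2810, MIA, MIA, 36, BOS), (2810, MIA, MIA, 36, SEA), (2810, MIA, ORD, 28, BOS), (2810, MIA, ORD, 28, SEA)}
Projecting to code, hours, city: {(MIA, 13, BOS), (MIA, 13, SEA), (MIA, 21, BOS), (MIA, 21, SEA), (MIA, 26, BOS), (MIA, 26, SEA), (MIA, 28, BOS), (MIA, 28, SEA), (MIA, 36, BOS), (MIA, 36, SEA)}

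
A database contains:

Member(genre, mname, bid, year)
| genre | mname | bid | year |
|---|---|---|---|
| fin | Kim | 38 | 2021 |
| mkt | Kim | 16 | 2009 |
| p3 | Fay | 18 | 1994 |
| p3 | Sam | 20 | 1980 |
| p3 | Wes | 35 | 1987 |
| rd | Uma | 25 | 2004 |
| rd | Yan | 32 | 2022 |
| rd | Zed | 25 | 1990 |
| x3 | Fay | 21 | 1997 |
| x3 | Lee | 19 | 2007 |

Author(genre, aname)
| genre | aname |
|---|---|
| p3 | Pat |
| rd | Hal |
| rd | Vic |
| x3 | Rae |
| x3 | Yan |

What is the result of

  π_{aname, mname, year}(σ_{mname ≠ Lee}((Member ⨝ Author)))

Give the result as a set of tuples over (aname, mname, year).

{(Hal, Uma, 2004), (Hal, Yan, 2022), (Hal, Zed, 1990), (Pat, Fay, 1994), (Pat, Sam, 1980), (Pat, Wes, 1987), (Rae, Fay, 1997), (Vic, Uma, 2004), (Vic, Yan, 2022), (Vic, Zed, 1990), (Yan, Fay, 1997)}

Joining Member and Author on genre yields {(p3, Fay, 18, 1994, Pat), (p3, Sam, 20, 1980, Pat), (p3, Wes, 35, 1987, Pat), (rd, Uma, 25, 2004, Hal), (rd, Uma, 25, 2004, Vic), (rd, Yan, 32, 2022, Hal), (rd, Yan, 32, 2022, Vic), (rd, Zed, 25, 1990, Hal), (rd, Zed, 25, 1990, Vic), (x3, Fay, 21, 1997, Rae), (x3, Fay, 21, 1997, Yan), (x3, Lee, 19, 2007, Rae), (x3, Lee, 19, 2007, Yan)}.
Selection mname ≠ Lee: {(p3, Fay, 18, 1994, Pat), (p3, Sam, 20, 1980, Pat), (p3, Wes, 35, 1987, Pat), (rd, Uma, 25, 2004, Hal), (rd, Uma, 25, 2004, Vic), (rd, Yan, 32, 2022, Hal), (rd, Yan, 32, 2022, Vic), (rd, Zed, 25, 1990, Hal), (rd, Zed, 25, 1990, Vic), (x3, Fay, 21, 1997, Rae), (x3, Fay, 21, 1997, Yan)}
π_{aname, mname, year} gives {(Hal, Uma, 2004), (Hal, Yan, 2022), (Hal, Zed, 1990), (Pat, Fay, 1994), (Pat, Sam, 1980), (Pat, Wes, 1987), (Rae, Fay, 1997), (Vic, Uma, 2004), (Vic, Yan, 2022), (Vic, Zed, 1990), (Yan, Fay, 1997)}.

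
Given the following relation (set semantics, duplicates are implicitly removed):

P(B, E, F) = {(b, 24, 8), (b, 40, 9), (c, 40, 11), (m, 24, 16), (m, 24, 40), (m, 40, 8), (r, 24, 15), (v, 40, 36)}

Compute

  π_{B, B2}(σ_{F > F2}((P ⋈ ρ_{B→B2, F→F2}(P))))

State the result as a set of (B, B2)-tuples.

{(b, m), (c, b), (c, m), (m, b), (m, m), (m, r), (r, b), (v, b), (v, c), (v, m)}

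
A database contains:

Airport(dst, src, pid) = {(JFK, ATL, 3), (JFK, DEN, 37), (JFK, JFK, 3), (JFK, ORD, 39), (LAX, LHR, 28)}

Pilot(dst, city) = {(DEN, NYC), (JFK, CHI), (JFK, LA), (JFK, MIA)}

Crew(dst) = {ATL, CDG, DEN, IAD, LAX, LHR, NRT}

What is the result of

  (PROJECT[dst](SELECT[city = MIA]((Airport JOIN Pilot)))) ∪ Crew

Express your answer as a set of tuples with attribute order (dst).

Natural join on dst: {(JFK, ATL, 3, CHI), (JFK, ATL, 3, LA), (JFK, ATL, 3, MIA), (JFK, DEN, 37, CHI), (JFK, DEN, 37, LA), (JFK, DEN, 37, MIA), (JFK, JFK, 3, CHI), (JFK, JFK, 3, LA), (JFK, JFK, 3, MIA), (JFK, ORD, 39, CHI), (JFK, ORD, 39, LA), (JFK, ORD, 39, MIA)}
Selection city = MIA: {(JFK, ATL, 3, MIA), (JFK, DEN, 37, MIA), (JFK, JFK, 3, MIA), (JFK, ORD, 39, MIA)}
Projecting to dst (3 duplicate(s) eliminated): {JFK}
Set union of the two operands is {ATL, CDG, DEN, IAD, JFK, LAX, LHR, NRT}.

{ATL, CDG, DEN, IAD, JFK, LAX, LHR, NRT}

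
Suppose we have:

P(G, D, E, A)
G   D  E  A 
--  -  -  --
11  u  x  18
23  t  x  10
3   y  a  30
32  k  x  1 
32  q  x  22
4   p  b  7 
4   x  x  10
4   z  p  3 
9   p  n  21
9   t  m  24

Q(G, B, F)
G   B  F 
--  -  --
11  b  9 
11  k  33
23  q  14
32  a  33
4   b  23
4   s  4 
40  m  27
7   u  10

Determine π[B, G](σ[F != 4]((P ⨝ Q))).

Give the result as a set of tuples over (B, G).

{(a, 32), (b, 11), (b, 4), (k, 11), (q, 23)}

Natural join on G: {(11, u, x, 18, b, 9), (11, u, x, 18, k, 33), (23, t, x, 10, q, 14), (32, k, x, 1, a, 33), (32, q, x, 22, a, 33), (4, p, b, 7, b, 23), (4, p, b, 7, s, 4), (4, x, x, 10, b, 23), (4, x, x, 10, s, 4), (4, z, p, 3, b, 23), (4, z, p, 3, s, 4)}
Apply σ_{F != 4}; surviving tuples: {(11, u, x, 18, b, 9), (11, u, x, 18, k, 33), (23, t, x, 10, q, 14), (32, k, x, 1, a, 33), (32, q, x, 22, a, 33), (4, p, b, 7, b, 23), (4, x, x, 10, b, 23), (4, z, p, 3, b, 23)}
π_{B, G} gives {(a, 32), (b, 11), (b, 4), (k, 11), (q, 23)} (3 duplicate(s) eliminated).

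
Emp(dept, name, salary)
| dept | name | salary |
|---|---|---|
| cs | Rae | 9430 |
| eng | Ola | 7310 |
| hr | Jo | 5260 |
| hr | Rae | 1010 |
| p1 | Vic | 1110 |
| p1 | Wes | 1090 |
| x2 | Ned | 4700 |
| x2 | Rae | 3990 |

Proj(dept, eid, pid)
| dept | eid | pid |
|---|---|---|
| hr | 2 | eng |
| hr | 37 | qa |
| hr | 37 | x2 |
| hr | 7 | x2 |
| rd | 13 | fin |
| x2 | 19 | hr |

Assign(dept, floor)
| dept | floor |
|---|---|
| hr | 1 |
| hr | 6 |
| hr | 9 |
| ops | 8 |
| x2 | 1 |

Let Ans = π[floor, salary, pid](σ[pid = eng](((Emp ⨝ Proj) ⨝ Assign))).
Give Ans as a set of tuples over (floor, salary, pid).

{(1, 1010, eng), (1, 5260, eng), (6, 1010, eng), (6, 5260, eng), (9, 1010, eng), (9, 5260, eng)}

Joining Emp and Proj on dept yields {(hr, Jo, 5260, 2, eng), (hr, Jo, 5260, 37, qa), (hr, Jo, 5260, 37, x2), (hr, Jo, 5260, 7, x2), (hr, Rae, 1010, 2, eng), (hr, Rae, 1010, 37, qa), (hr, Rae, 1010, 37, x2), (hr, Rae, 1010, 7, x2), (x2, Ned, 4700, 19, hr), (x2, Rae, 3990, 19, hr)}.
Joining (Emp ⨝ Proj) and Assign on dept yields {(hr, Jo, 5260, 2, eng, 1), (hr, Jo, 5260, 2, eng, 6), (hr, Jo, 5260, 2, eng, 9), (hr, Jo, 5260, 37, qa, 1), (hr, Jo, 5260, 37, qa, 6), (hr, Jo, 5260, 37, qa, 9), (hr, Jo, 5260, 37, x2, 1), (hr, Jo, 5260, 37, x2, 6), (hr, Jo, 5260, 37, x2, 9), (hr, Jo, 5260, 7, x2, 1), (hr, Jo, 5260, 7, x2, 6), (hr, Jo, 5260, 7, x2, 9), (hr, Rae, 1010, 2, eng, 1), (hr, Rae, 1010, 2, eng, 6), (hr, Rae, 1010, 2, eng, 9), (hr, Rae, 1010, 37, qa, 1), (hr, Rae, 1010, 37, qa, 6), (hr, Rae, 1010, 37, qa, 9), (hr, Rae, 1010, 37, x2, 1), (hr, Rae, 1010, 37, x2, 6), (hr, Rae, 1010, 37, x2, 9), (hr, Rae, 1010, 7, x2, 1), (hr, Rae, 1010, 7, x2, 6), (hr, Rae, 1010, 7, x2, 9), (x2, Ned, 4700, 19, hr, 1), (x2, Rae, 3990, 19, hr, 1)}.
Selection pid = eng: {(hr, Jo, 5260, 2, eng, 1), (hr, Jo, 5260, 2, eng, 6), (hr, Jo, 5260, 2, eng, 9), (hr, Rae, 1010, 2, eng, 1), (hr, Rae, 1010, 2, eng, 6), (hr, Rae, 1010, 2, eng, 9)}
π[floor, salary, pid]: project onto (floor, salary, pid) → {(1, 1010, eng), (1, 5260, eng), (6, 1010, eng), (6, 5260, eng), (9, 1010, eng), (9, 5260, eng)}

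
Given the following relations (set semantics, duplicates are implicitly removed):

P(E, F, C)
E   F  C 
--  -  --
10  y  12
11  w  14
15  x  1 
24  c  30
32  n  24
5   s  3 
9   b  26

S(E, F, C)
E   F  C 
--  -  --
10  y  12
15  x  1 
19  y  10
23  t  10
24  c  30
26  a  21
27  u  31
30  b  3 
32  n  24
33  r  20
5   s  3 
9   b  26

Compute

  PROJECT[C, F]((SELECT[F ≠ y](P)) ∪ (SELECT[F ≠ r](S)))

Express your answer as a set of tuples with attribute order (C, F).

σ[F ≠ y]: keep tuples satisfying F ≠ y → {(11, w, 14), (15, x, 1), (24, c, 30), (32, n, 24), (5, s, 3), (9, b, 26)}
σ[F ≠ r]: keep tuples satisfying F ≠ r → {(10, y, 12), (15, x, 1), (19, y, 10), (23, t, 10), (24, c, 30), (26, a, 21), (27, u, 31), (30, b, 3), (32, n, 24), (5, s, 3), (9, b, 26)}
Union: {(11, w, 14), (15, x, 1), (24, c, 30), (32, n, 24), (5, s, 3), (9, b, 26)} with {(10, y, 12), (15, x, 1), (19, y, 10), (23, t, 10), (24, c, 30), (26, a, 21), (27, u, 31), (30, b, 3), (32, n, 24), (5, s, 3), (9, b, 26)} → {(10, y, 12), (11, w, 14), (15, x, 1), (19, y, 10), (23, t, 10), (24, c, 30), (26, a, 21), (27, u, 31), (30, b, 3), (32, n, 24), (5, s, 3), (9, b, 26)}
Keep only column(s) C, F: {(1, x), (10, t), (10, y), (12, y), (14, w), (21, a), (24, n), (26, b), (3, b), (3, s), (30, c), (31, u)}

{(1, x), (10, t), (10, y), (12, y), (14, w), (21, a), (24, n), (26, b), (3, b), (3, s), (30, c), (31, u)}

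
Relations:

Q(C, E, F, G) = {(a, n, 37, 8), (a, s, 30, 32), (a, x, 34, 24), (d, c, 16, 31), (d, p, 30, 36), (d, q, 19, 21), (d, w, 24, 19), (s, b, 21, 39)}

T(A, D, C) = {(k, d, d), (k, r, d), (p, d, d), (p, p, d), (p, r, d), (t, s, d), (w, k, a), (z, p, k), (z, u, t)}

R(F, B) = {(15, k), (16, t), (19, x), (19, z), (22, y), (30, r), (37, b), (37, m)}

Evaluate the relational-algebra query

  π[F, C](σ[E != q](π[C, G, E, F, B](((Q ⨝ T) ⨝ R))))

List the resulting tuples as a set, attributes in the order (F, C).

{(16, d), (30, a), (30, d), (37, a)}

Q ⋈ T (natural join on C): {(a, n, 37, 8, w, k), (a, s, 30, 32, w, k), (a, x, 34, 24, w, k), (d, c, 16, 31, k, d), (d, c, 16, 31, k, r), (d, c, 16, 31, p, d), (d, c, 16, 31, p, p), (d, c, 16, 31, p, r), (d, c, 16, 31, t, s), (d, p, 30, 36, k, d), (d, p, 30, 36, k, r), (d, p, 30, 36, p, d), (d, p, 30, 36, p, p), (d, p, 30, 36, p, r), (d, p, 30, 36, t, s), (d, q, 19, 21, k, d), (d, q, 19, 21, k, r), (d, q, 19, 21, p, d), (d, q, 19, 21, p, p), (d, q, 19, 21, p, r), (d, q, 19, 21, t, s), (d, w, 24, 19, k, d), (d, w, 24, 19, k, r), (d, w, 24, 19, p, d), (d, w, 24, 19, p, p), (d, w, 24, 19, p, r), (d, w, 24, 19, t, s)}
(Q ⨝ T) ⋈ R (natural join on F): {(a, n, 37, 8, w, k, b), (a, n, 37, 8, w, k, m), (a, s, 30, 32, w, k, r), (d, c, 16, 31, k, d, t), (d, c, 16, 31, k, r, t), (d, c, 16, 31, p, d, t), (d, c, 16, 31, p, p, t), (d, c, 16, 31, p, r, t), (d, c, 16, 31, t, s, t), (d, p, 30, 36, k, d, r), (d, p, 30, 36, k, r, r), (d, p, 30, 36, p, d, r), (d, p, 30, 36, p, p, r), (d, p, 30, 36, p, r, r), (d, p, 30, 36, t, s, r), (d, q, 19, 21, k, d, x), (d, q, 19, 21, k, d, z), (d, q, 19, 21, k, r, x), (d, q, 19, 21, k, r, z), (d, q, 19, 21, p, d, x), (d, q, 19, 21, p, d, z), (d, q, 19, 21, p, p, x), (d, q, 19, 21, p, p, z), (d, q, 19, 21, p, r, x), (d, q, 19, 21, p, r, z), (d, q, 19, 21, t, s, x), (d, q, 19, 21, t, s, z)}
Keep only column(s) C, G, E, F, B (20 duplicate(s) eliminated): {(a, 32, s, 30, r), (a, 8, n, 37, b), (a, 8, n, 37, m), (d, 21, q, 19, x), (d, 21, q, 19, z), (d, 31, c, 16, t), (d, 36, p, 30, r)}
Selection E != q: {(a, 32, s, 30, r), (a, 8, n, 37, b), (a, 8, n, 37, m), (d, 31, c, 16, t), (d, 36, p, 30, r)}
Keep only column(s) F, C (1 duplicate(s) eliminated): {(16, d), (30, a), (30, d), (37, a)}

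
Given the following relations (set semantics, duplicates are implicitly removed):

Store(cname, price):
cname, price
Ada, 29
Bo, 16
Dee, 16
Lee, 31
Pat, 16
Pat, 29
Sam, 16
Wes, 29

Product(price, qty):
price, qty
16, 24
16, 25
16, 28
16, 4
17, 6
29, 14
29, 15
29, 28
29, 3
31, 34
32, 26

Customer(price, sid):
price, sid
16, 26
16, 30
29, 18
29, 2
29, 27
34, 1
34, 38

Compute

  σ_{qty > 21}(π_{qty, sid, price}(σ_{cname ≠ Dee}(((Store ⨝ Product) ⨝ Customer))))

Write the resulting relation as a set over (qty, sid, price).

{(24, 26, 16), (24, 30, 16), (25, 26, 16), (25, 30, 16), (28, 18, 29), (28, 2, 29), (28, 26, 16), (28, 27, 29), (28, 30, 16)}

Natural join on price: {(Ada, 29, 14), (Ada, 29, 15), (Ada, 29, 28), (Ada, 29, 3), (Bo, 16, 24), (Bo, 16, 25), (Bo, 16, 28), (Bo, 16, 4), (Dee, 16, 24), (Dee, 16, 25), (Dee, 16, 28), (Dee, 16, 4), (Lee, 31, 34), (Pat, 16, 24), (Pat, 16, 25), (Pat, 16, 28), (Pat, 16, 4), (Pat, 29, 14), (Pat, 29, 15), (Pat, 29, 28), (Pat, 29, 3), (Sam, 16, 24), (Sam, 16, 25), (Sam, 16, 28), (Sam, 16, 4), (Wes, 29, 14), (Wes, 29, 15), (Wes, 29, 28), (Wes, 29, 3)}
Natural join on price: {(Ada, 29, 14, 18), (Ada, 29, 14, 2), (Ada, 29, 14, 27), (Ada, 29, 15, 18), (Ada, 29, 15, 2), (Ada, 29, 15, 27), (Ada, 29, 28, 18), (Ada, 29, 28, 2), (Ada, 29, 28, 27), (Ada, 29, 3, 18), (Ada, 29, 3, 2), (Ada, 29, 3, 27), (Bo, 16, 24, 26), (Bo, 16, 24, 30), (Bo, 16, 25, 26), (Bo, 16, 25, 30), (Bo, 16, 28, 26), (Bo, 16, 28, 30), (Bo, 16, 4, 26), (Bo, 16, 4, 30), (Dee, 16, 24, 26), (Dee, 16, 24, 30), (Dee, 16, 25, 26), (Dee, 16, 25, 30), (Dee, 16, 28, 26), (Dee, 16, 28, 30), (Dee, 16, 4, 26), (Dee, 16, 4, 30), (Pat, 16, 24, 26), (Pat, 16, 24, 30), (Pat, 16, 25, 26), (Pat, 16, 25, 30), (Pat, 16, 28, 26), (Pat, 16, 28, 30), (Pat, 16, 4, 26), (Pat, 16, 4, 30), (Pat, 29, 14, 18), (Pat, 29, 14, 2), (Pat, 29, 14, 27), (Pat, 29, 15, 18), (Pat, 29, 15, 2), (Pat, 29, 15, 27), (Pat, 29, 28, 18), (Pat, 29, 28, 2), (Pat, 29, 28, 27), (Pat, 29, 3, 18), (Pat, 29, 3, 2), (Pat, 29, 3, 27), (Sam, 16, 24, 26), (Sam, 16, 24, 30), (Sam, 16, 25, 26), (Sam, 16, 25, 30), (Sam, 16, 28, 26), (Sam, 16, 28, 30), (Sam, 16, 4, 26), (Sam, 16, 4, 30), (Wes, 29, 14, 18), (Wes, 29, 14, 2), (Wes, 29, 14, 27), (Wes, 29, 15, 18), (Wes, 29, 15, 2), (Wes, 29, 15, 27), (Wes, 29, 28, 18), (Wes, 29, 28, 2), (Wes, 29, 28, 27), (Wes, 29, 3, 18), (Wes, 29, 3, 2), (Wes, 29, 3, 27)}
Apply σ_{cname ≠ Dee}; surviving tuples: {(Ada, 29, 14, 18), (Ada, 29, 14, 2), (Ada, 29, 14, 27), (Ada, 29, 15, 18), (Ada, 29, 15, 2), (Ada, 29, 15, 27), (Ada, 29, 28, 18), (Ada, 29, 28, 2), (Ada, 29, 28, 27), (Ada, 29, 3, 18), (Ada, 29, 3, 2), (Ada, 29, 3, 27), (Bo, 16, 24, 26), (Bo, 16, 24, 30), (Bo, 16, 25, 26), (Bo, 16, 25, 30), (Bo, 16, 28, 26), (Bo, 16, 28, 30), (Bo, 16, 4, 26), (Bo, 16, 4, 30), (Pat, 16, 24, 26), (Pat, 16, 24, 30), (Pat, 16, 25, 26), (Pat, 16, 25, 30), (Pat, 16, 28, 26), (Pat, 16, 28, 30), (Pat, 16, 4, 26), (Pat, 16, 4, 30), (Pat, 29, 14, 18), (Pat, 29, 14, 2), (Pat, 29, 14, 27), (Pat, 29, 15, 18), (Pat, 29, 15, 2), (Pat, 29, 15, 27), (Pat, 29, 28, 18), (Pat, 29, 28, 2), (Pat, 29, 28, 27), (Pat, 29, 3, 18), (Pat, 29, 3, 2), (Pat, 29, 3, 27), (Sam, 16, 24, 26), (Sam, 16, 24, 30), (Sam, 16, 25, 26), (Sam, 16, 25, 30), (Sam, 16, 28, 26), (Sam, 16, 28, 30), (Sam, 16, 4, 26), (Sam, 16, 4, 30), (Wes, 29, 14, 18), (Wes, 29, 14, 2), (Wes, 29, 14, 27), (Wes, 29, 15, 18), (Wes, 29, 15, 2), (Wes, 29, 15, 27), (Wes, 29, 28, 18), (Wes, 29, 28, 2), (Wes, 29, 28, 27), (Wes, 29, 3, 18), (Wes, 29, 3, 2), (Wes, 29, 3, 27)}
π_{qty, sid, price} gives {(14, 18, 29), (14, 2, 29), (14, 27, 29), (15, 18, 29), (15, 2, 29), (15, 27, 29), (24, 26, 16), (24, 30, 16), (25, 26, 16), (25, 30, 16), (28, 18, 29), (28, 2, 29), (28, 26, 16), (28, 27, 29), (28, 30, 16), (3, 18, 29), (3, 2, 29), (3, 27, 29), (4, 26, 16), (4, 30, 16)} (40 duplicate(s) eliminated).
Apply σ_{qty > 21}; surviving tuples: {(24, 26, 16), (24, 30, 16), (25, 26, 16), (25, 30, 16), (28, 18, 29), (28, 2, 29), (28, 26, 16), (28, 27, 29), (28, 30, 16)}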